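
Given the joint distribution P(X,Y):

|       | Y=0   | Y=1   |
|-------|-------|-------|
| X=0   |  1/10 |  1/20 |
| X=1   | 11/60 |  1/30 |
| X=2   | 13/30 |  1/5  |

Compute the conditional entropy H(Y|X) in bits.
0.8418 bits

H(Y|X) = H(X,Y) - H(X)

H(X,Y) = -Σ_{x,y} P(x,y) log₂ P(x,y). Per-cell terms -P(x,y)·log₂P(x,y):
  X=0: 0.332193, 0.216096
  X=1: 0.448701, 0.163563
  X=2: 0.522795, 0.464386
Sum of the 6 terms: H(X,Y) = 2.14773 bits

Marginal of X (row sums):
  P(X=0) = 1/10 + 1/20 = 3/20
  P(X=1) = 11/60 + 1/30 = 13/60
  P(X=2) = 13/30 + 1/5 = 19/30
H(X) = -[(3/20)·log₂(3/20) + (13/60)·log₂(13/60) + (19/30)·log₂(19/30)]
  = 0.410545 + 0.478064 + 0.417343 = 1.30595 bits

H(Y|X) = H(X,Y) - H(X) = 2.14773 - 1.30595 = 0.8418 bits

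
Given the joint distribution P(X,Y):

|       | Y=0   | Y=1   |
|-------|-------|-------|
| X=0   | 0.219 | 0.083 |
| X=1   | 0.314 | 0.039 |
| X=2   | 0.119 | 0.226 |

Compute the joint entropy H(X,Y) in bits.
2.3355 bits

H(X,Y) = -Σ_{x,y} P(x,y) log₂ P(x,y). Per-cell terms -P(x,y)·log₂P(x,y):
  X=0: 0.47983, 0.29803
  X=1: 0.52475, 0.18253
  X=2: 0.36545, 0.48491
Sum of the 6 terms: H(X,Y) = 2.3355 bits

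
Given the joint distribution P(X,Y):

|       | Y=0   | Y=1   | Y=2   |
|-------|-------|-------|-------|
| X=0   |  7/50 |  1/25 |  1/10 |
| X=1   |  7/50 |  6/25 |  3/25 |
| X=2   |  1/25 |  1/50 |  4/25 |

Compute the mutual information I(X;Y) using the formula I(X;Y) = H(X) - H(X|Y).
0.1774 bits

I(X;Y) = H(X) - H(X|Y)

Marginal of X (row sums):
  P(X=0) = 7/50 + 1/25 + 1/10 = 7/25
  P(X=1) = 7/50 + 6/25 + 3/25 = 1/2
  P(X=2) = 1/25 + 1/50 + 4/25 = 11/50
H(X) = -[(7/25)·log₂(7/25) + (1/2)·log₂(1/2) + (11/50)·log₂(11/50)]
  = 0.5142 + 0.5000 + 0.4806 = 1.4948 bits

Marginal of Y (column sums):
  P(Y=0) = 7/50 + 7/50 + 1/25 = 8/25
  P(Y=1) = 1/25 + 6/25 + 1/50 = 3/10
  P(Y=2) = 1/10 + 3/25 + 4/25 = 19/50
H(X|Y) = Σ_y P(y)·H(X|Y=y):
  Y=0: P(Y=0) = 8/25, P(X|Y=0) = (7/16, 7/16, 1/8) → H(X|Y=0) = 1.4186
  Y=1: P(Y=1) = 3/10, P(X|Y=1) = (2/15, 4/5, 1/15) → H(X|Y=1) = 0.9056
  Y=2: P(Y=2) = 19/50, P(X|Y=2) = (5/19, 6/19, 8/19) → H(X|Y=2) = 1.5574
H(X|Y) = (8/25)·1.4186 + (3/10)·0.9056 + (19/50)·1.5574 = 1.3174 bits

I(X;Y) = H(X) - H(X|Y) = 1.4948 - 1.3174 = 0.1774 bits

Cross-check via I(X;Y) = H(X) + H(Y) - H(X,Y): computing H(Y) from the column sums and H(X,Y) from the 9 cells in the same way gives H(Y) = 1.5776 bits and H(X,Y) = 2.8950 bits, so
I(X;Y) = 1.4948 + 1.5776 - 2.8950 = 0.1774 bits ✓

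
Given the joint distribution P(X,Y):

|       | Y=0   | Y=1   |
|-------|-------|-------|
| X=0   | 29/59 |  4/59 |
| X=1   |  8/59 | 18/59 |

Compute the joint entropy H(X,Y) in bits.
1.6803 bits

H(X,Y) = -Σ_{x,y} P(x,y) log₂ P(x,y). Per-cell terms -P(x,y)·log₂P(x,y):
  X=0: 0.50365, 0.26323
  X=1: 0.39087, 0.52252
Sum of the 4 terms: H(X,Y) = 1.6803 bits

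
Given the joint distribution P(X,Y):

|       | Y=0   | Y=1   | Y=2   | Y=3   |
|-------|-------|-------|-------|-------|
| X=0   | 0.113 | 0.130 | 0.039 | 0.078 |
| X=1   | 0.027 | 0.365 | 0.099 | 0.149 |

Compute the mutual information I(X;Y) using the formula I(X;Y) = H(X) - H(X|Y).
0.1032 bits

I(X;Y) = H(X) - H(X|Y)

Marginal of X (row sums):
  P(X=0) = 0.113 + 0.130 + 0.039 + 0.078 = 0.360
  P(X=1) = 0.027 + 0.365 + 0.099 + 0.149 = 0.640
H(X) = -[0.360·log₂(0.360) + 0.640·log₂(0.640)]
  = 0.5306 + 0.4121 = 0.9427 bits

Marginal of Y (column sums):
  P(Y=0) = 0.113 + 0.027 = 0.140
  P(Y=1) = 0.130 + 0.365 = 0.495
  P(Y=2) = 0.039 + 0.099 = 0.138
  P(Y=3) = 0.078 + 0.149 = 0.227
H(X|Y) = Σ_y P(y)·H(X|Y=y):
  Y=0: P(Y=0) = 0.140, P(X|Y=0) = (113/140, 27/140) → H(X|Y=0) = 0.7074
  Y=1: P(Y=1) = 0.495, P(X|Y=1) = (26/99, 73/99) → H(X|Y=1) = 0.8307
  Y=2: P(Y=2) = 0.138, P(X|Y=2) = (13/46, 33/46) → H(X|Y=2) = 0.8590
  Y=3: P(Y=3) = 0.227, P(X|Y=3) = (78/227, 149/227) → H(X|Y=3) = 0.9282
H(X|Y) = 0.140·0.7074 + 0.495·0.8307 + 0.138·0.8590 + 0.227·0.9282 = 0.8395 bits

I(X;Y) = H(X) - H(X|Y) = 0.9427 - 0.8395 = 0.1032 bits

Cross-check via I(X;Y) = H(X) + H(Y) - H(X,Y): computing H(Y) from the column sums and H(X,Y) from the 8 cells in the same way gives H(Y) = 1.7792 bits and H(X,Y) = 2.6187 bits, so
I(X;Y) = 0.9427 + 1.7792 - 2.6187 = 0.1032 bits ✓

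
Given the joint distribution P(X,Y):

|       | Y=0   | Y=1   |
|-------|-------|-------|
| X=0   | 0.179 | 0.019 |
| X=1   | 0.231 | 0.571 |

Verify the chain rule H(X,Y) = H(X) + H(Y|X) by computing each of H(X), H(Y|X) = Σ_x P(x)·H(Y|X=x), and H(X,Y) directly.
H(X) = 0.7179 bits, H(Y|X) = 0.7850 bits, H(X,Y) = 1.5029 bits

Marginal of X (row sums):
  P(X=0) = 0.179 + 0.019 = 0.198
  P(X=1) = 0.231 + 0.571 = 0.802
H(X) = -[0.198·log₂(0.198) + 0.802·log₂(0.802)]
  = 0.46261 + 0.25530 = 0.7179 bits

H(Y|X) = Σ_x P(x)·H(Y|X=x):
  X=0: P(X=0) = 0.198, P(Y|X=0) = (179/198, 19/198) → H(Y|X=0) = 0.45606
  X=1: P(X=1) = 0.802, P(Y|X=1) = (231/802, 571/802) → H(Y|X=1) = 0.86616
H(Y|X) = 0.198·0.45606 + 0.802·0.86616 = 0.7850 bits

H(X,Y) = -Σ_{x,y} P(x,y) log₂ P(x,y). Per-cell terms -P(x,y)·log₂P(x,y):
  X=0: 0.44427, 0.10864
  X=1: 0.48834, 0.46162
Sum of the 4 terms: H(X,Y) = 1.5029 bits

Chain rule check:
  H(X) + H(Y|X) = 0.7179 + 0.7850 = 1.5029 bits
  H(X,Y) = 1.5029 bits
✓ Chain rule verified.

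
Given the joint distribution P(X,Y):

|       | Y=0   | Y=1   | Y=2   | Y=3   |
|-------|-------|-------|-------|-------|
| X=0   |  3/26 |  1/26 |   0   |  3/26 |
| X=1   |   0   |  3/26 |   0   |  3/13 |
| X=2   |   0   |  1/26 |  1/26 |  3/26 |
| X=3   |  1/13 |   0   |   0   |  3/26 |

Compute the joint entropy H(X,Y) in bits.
3.1126 bits

H(X,Y) = -Σ_{x,y} P(x,y) log₂ P(x,y). Per-cell terms -P(x,y)·log₂P(x,y):
  X=0: 0.35948, 0.18079, 0.00000, 0.35948
  X=1: 0.00000, 0.35948, 0.00000, 0.48819
  X=2: 0.00000, 0.18079, 0.18079, 0.35948
  X=3: 0.28465, 0.00000, 0.00000, 0.35948
  (cells with P = 0 contribute 0)
Sum of the 16 terms: H(X,Y) = 3.1126 bits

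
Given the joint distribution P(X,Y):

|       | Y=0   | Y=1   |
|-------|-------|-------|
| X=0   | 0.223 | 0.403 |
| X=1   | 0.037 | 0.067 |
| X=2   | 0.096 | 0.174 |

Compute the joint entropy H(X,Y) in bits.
2.2120 bits

H(X,Y) = -Σ_{x,y} P(x,y) log₂ P(x,y). Per-cell terms -P(x,y)·log₂P(x,y):
  X=0: 0.482769, 0.528393
  X=1: 0.175984, 0.261280
  X=2: 0.324559, 0.438974
Sum of the 6 terms: H(X,Y) = 2.2120 bits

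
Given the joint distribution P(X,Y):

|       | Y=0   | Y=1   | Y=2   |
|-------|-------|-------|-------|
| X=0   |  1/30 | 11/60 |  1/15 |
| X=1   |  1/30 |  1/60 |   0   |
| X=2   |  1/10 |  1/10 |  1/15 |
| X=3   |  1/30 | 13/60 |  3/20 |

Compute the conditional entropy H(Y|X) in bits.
1.3429 bits

H(Y|X) = H(X,Y) - H(X)

H(X,Y) = -Σ_{x,y} P(x,y) log₂ P(x,y). Per-cell terms -P(x,y)·log₂P(x,y):
  X=0: 0.163563, 0.448701, 0.260459
  X=1: 0.163563, 0.098448, 0.000000
  X=2: 0.332193, 0.332193, 0.260459
  X=3: 0.163563, 0.478064, 0.410545
  (cells with P = 0 contribute 0)
Sum of the 12 terms: H(X,Y) = 3.11175 bits

Marginal of X (row sums):
  P(X=0) = 1/30 + 11/60 + 1/15 = 17/60
  P(X=1) = 1/30 + 1/60 + 0 = 1/20
  P(X=2) = 1/10 + 1/10 + 1/15 = 4/15
  P(X=3) = 1/30 + 13/60 + 3/20 = 2/5
H(X) = -[(17/60)·log₂(17/60) + (1/20)·log₂(1/20) + (4/15)·log₂(4/15) + (2/5)·log₂(2/5)]
  = 0.515505 + 0.216096 + 0.508504 + 0.528771 = 1.76888 bits

H(Y|X) = H(X,Y) - H(X) = 3.11175 - 1.76888 = 1.3429 bits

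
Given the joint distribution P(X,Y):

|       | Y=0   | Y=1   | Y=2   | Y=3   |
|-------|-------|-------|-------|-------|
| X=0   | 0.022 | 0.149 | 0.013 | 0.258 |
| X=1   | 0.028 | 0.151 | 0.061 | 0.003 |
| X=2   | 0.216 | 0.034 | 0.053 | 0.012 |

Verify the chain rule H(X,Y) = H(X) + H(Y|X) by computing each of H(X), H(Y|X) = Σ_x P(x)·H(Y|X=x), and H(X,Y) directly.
H(X) = 1.5416 bits, H(Y|X) = 1.3467 bits, H(X,Y) = 2.8883 bits

Marginal of X (row sums):
  P(X=0) = 0.022 + 0.149 + 0.013 + 0.258 = 0.442
  P(X=1) = 0.028 + 0.151 + 0.061 + 0.003 = 0.243
  P(X=2) = 0.216 + 0.034 + 0.053 + 0.012 = 0.315
H(X) = -[0.442·log₂(0.442) + 0.243·log₂(0.243) + 0.315·log₂(0.315)]
  = 0.520624 + 0.495956 + 0.524972 = 1.5416 bits

H(Y|X) = Σ_x P(x)·H(Y|X=x):
  X=0: P(X=0) = 0.442, P(Y|X=0) = (11/221, 149/442, 1/34, 129/221) → H(Y|X=0) = 1.347256
  X=1: P(X=1) = 0.243, P(Y|X=1) = (28/243, 151/243, 61/243, 1/81) → H(Y|X=1) = 1.364587
  X=2: P(X=2) = 0.315, P(Y|X=2) = (24/35, 34/315, 53/315, 4/105) → H(Y|X=2) = 1.332133
H(Y|X) = 0.442·1.347256 + 0.243·1.364587 + 0.315·1.332133 = 1.3467 bits

H(X,Y) = -Σ_{x,y} P(x,y) log₂ P(x,y). Per-cell terms -P(x,y)·log₂P(x,y):
  X=0: 0.121140, 0.409246, 0.081449, 0.504276
  X=1: 0.144436, 0.411834, 0.246138, 0.025142
  X=2: 0.477554, 0.165863, 0.224607, 0.076570
Sum of the 12 terms: H(X,Y) = 2.8883 bits

Chain rule check:
  H(X) + H(Y|X) = 1.5416 + 1.3467 = 2.8883 bits
  H(X,Y) = 2.8883 bits
✓ Chain rule verified.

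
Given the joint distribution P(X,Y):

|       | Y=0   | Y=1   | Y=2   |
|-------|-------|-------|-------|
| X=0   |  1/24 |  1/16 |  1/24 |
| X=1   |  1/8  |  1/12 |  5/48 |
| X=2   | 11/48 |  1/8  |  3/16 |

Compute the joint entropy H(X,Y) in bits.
2.9606 bits

H(X,Y) = -Σ_{x,y} P(x,y) log₂ P(x,y). Per-cell terms -P(x,y)·log₂P(x,y):
  X=0: 0.191040, 0.250000, 0.191040
  X=1: 0.375000, 0.298747, 0.339899
  X=2: 0.487101, 0.375000, 0.452820
Sum of the 9 terms: H(X,Y) = 2.9606 bits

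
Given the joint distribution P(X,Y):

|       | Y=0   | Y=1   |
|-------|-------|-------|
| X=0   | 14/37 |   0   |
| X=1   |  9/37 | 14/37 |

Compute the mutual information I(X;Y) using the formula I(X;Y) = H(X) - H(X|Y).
0.3566 bits

I(X;Y) = H(X) - H(X|Y)

Marginal of X (row sums):
  P(X=0) = 14/37 + 0 = 14/37
  P(X=1) = 9/37 + 14/37 = 23/37
H(X) = -[(14/37)·log₂(14/37) + (23/37)·log₂(23/37)]
  = 0.530524 + 0.426365 = 0.95689 bits

Marginal of Y (column sums):
  P(Y=0) = 14/37 + 9/37 = 23/37
  P(Y=1) = 0 + 14/37 = 14/37
H(X|Y) = Σ_y P(y)·H(X|Y=y):
  Y=0: P(Y=0) = 23/37, P(X|Y=0) = (14/23, 9/23) → H(X|Y=0) = 0.965636
  Y=1: P(Y=1) = 14/37, P(X|Y=1) = (0, 1) → H(X|Y=1) = 0.000000
H(X|Y) = (23/37)·0.965636 + (14/37)·0.000000 = 0.60026 bits

I(X;Y) = H(X) - H(X|Y) = 0.95689 - 0.60026 = 0.3566 bits

Cross-check via I(X;Y) = H(X) + H(Y) - H(X,Y): computing H(Y) from the column sums and H(X,Y) from the 4 cells in the same way gives H(Y) = 0.95689 bits and H(X,Y) = 1.55715 bits, so
I(X;Y) = 0.95689 + 0.95689 - 1.55715 = 0.3566 bits ✓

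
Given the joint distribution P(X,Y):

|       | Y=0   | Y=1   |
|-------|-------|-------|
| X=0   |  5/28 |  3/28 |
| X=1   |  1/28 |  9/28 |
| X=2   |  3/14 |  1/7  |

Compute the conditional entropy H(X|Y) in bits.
1.3791 bits

H(X|Y) = H(X,Y) - H(Y)

H(X,Y) = -Σ_{x,y} P(x,y) log₂ P(x,y). Per-cell terms -P(x,y)·log₂P(x,y):
  X=0: 0.443826, 0.345256
  X=1: 0.171691, 0.526317
  X=2: 0.476227, 0.401051
Sum of the 6 terms: H(X,Y) = 2.36437 bits

Marginal of Y (column sums):
  P(Y=0) = 5/28 + 1/28 + 3/14 = 3/7
  P(Y=1) = 3/28 + 9/28 + 1/7 = 4/7
H(Y) = -[(3/7)·log₂(3/7) + (4/7)·log₂(4/7)]
  = 0.523882 + 0.461346 = 0.98523 bits

H(X|Y) = H(X,Y) - H(Y) = 2.36437 - 0.98523 = 1.3791 bits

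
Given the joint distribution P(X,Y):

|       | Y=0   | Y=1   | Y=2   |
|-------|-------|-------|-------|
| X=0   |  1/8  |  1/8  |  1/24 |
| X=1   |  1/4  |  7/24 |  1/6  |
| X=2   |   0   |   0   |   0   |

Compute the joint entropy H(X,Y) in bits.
2.3903 bits

H(X,Y) = -Σ_{x,y} P(x,y) log₂ P(x,y). Per-cell terms -P(x,y)·log₂P(x,y):
  X=0: 0.3750, 0.3750, 0.1910
  X=1: 0.5000, 0.5185, 0.4308
  X=2: 0.0000, 0.0000, 0.0000
  (cells with P = 0 contribute 0)
Sum of the 9 terms: H(X,Y) = 2.3903 bits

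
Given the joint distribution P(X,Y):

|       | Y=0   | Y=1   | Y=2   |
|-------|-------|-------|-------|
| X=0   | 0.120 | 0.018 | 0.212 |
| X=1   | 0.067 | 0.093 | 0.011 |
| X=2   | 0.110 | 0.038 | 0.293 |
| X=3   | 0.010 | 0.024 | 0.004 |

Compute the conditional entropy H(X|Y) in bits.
1.4218 bits

H(X|Y) = H(X,Y) - H(Y)

H(X,Y) = -Σ_{x,y} P(x,y) log₂ P(x,y). Per-cell terms -P(x,y)·log₂P(x,y):
  X=0: 0.3671, 0.1043, 0.4744
  X=1: 0.2613, 0.3187, 0.0716
  X=2: 0.3503, 0.1793, 0.5189
  X=3: 0.0664, 0.1291, 0.0319
Sum of the 12 terms: H(X,Y) = 2.8733 bits

Marginal of Y (column sums):
  P(Y=0) = 0.120 + 0.067 + 0.110 + 0.010 = 0.307
  P(Y=1) = 0.018 + 0.093 + 0.038 + 0.024 = 0.173
  P(Y=2) = 0.212 + 0.011 + 0.293 + 0.004 = 0.520
H(Y) = -[0.307·log₂(0.307) + 0.173·log₂(0.173) + 0.520·log₂(0.520)]
  = 0.5230 + 0.4379 + 0.4906 = 1.4515 bits

H(X|Y) = H(X,Y) - H(Y) = 2.8733 - 1.4515 = 1.4218 bits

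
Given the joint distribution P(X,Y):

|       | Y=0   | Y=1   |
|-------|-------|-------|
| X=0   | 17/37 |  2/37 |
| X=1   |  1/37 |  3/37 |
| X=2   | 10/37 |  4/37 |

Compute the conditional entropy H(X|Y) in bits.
1.2344 bits

H(X|Y) = H(X,Y) - H(Y)

H(X,Y) = -Σ_{x,y} P(x,y) log₂ P(x,y). Per-cell terms -P(x,y)·log₂P(x,y):
  X=0: 0.5155, 0.2275
  X=1: 0.1408, 0.2939
  X=2: 0.5101, 0.3470
Sum of the 6 terms: H(X,Y) = 2.0348 bits

Marginal of Y (column sums):
  P(Y=0) = 17/37 + 1/37 + 10/37 = 28/37
  P(Y=1) = 2/37 + 3/37 + 4/37 = 9/37
H(Y) = -[(28/37)·log₂(28/37) + (9/37)·log₂(9/37)]
  = 0.3043 + 0.4961 = 0.8004 bits

H(X|Y) = H(X,Y) - H(Y) = 2.0348 - 0.8004 = 1.2344 bits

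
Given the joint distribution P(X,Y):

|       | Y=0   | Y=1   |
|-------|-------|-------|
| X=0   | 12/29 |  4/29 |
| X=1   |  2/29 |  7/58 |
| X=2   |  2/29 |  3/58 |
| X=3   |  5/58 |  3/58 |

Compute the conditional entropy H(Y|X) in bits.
0.8775 bits

H(Y|X) = H(X,Y) - H(X)

H(X,Y) = -Σ_{x,y} P(x,y) log₂ P(x,y). Per-cell terms -P(x,y)·log₂P(x,y):
  X=0: 0.526766, 0.394204
  X=1: 0.266068, 0.368179
  X=2: 0.266068, 0.221018
  X=3: 0.304832, 0.221018
Sum of the 8 terms: H(X,Y) = 2.56815 bits

Marginal of X (row sums):
  P(X=0) = 12/29 + 4/29 = 16/29
  P(X=1) = 2/29 + 7/58 = 11/58
  P(X=2) = 2/29 + 3/58 = 7/58
  P(X=3) = 5/58 + 3/58 = 4/29
H(X) = -[(16/29)·log₂(16/29) + (11/58)·log₂(11/58) + (7/58)·log₂(7/58) + (4/29)·log₂(4/29)]
  = 0.473369 + 0.454897 + 0.368179 + 0.394204 = 1.69065 bits

H(Y|X) = H(X,Y) - H(X) = 2.56815 - 1.69065 = 0.8775 bits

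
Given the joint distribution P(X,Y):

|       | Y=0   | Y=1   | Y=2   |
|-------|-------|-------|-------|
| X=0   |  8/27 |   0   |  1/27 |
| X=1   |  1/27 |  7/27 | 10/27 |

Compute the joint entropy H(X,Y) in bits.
1.9078 bits

H(X,Y) = -Σ_{x,y} P(x,y) log₂ P(x,y). Per-cell terms -P(x,y)·log₂P(x,y):
  X=0: 0.5200, 0.0000, 0.1761
  X=1: 0.1761, 0.5049, 0.5307
  (cells with P = 0 contribute 0)
Sum of the 6 terms: H(X,Y) = 1.9078 bits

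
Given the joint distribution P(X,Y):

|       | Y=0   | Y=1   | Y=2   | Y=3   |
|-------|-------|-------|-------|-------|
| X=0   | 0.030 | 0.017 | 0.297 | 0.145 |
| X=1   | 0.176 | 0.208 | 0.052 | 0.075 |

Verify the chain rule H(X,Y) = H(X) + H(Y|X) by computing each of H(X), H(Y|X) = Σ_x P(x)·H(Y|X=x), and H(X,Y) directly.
H(X) = 0.9997 bits, H(Y|X) = 1.5906 bits, H(X,Y) = 2.5902 bits

Marginal of X (row sums):
  P(X=0) = 0.030 + 0.017 + 0.297 + 0.145 = 0.489
  P(X=1) = 0.176 + 0.208 + 0.052 + 0.075 = 0.511
H(X) = -[0.489·log₂(0.489) + 0.511·log₂(0.511)]
  = 0.504694 + 0.494957 = 0.9997 bits

H(Y|X) = Σ_x P(x)·H(Y|X=x):
  X=0: P(X=0) = 0.489, P(Y|X=0) = (10/163, 17/489, 99/163, 145/489) → H(Y|X=0) = 1.372478
  X=1: P(X=1) = 0.511, P(Y|X=1) = (176/511, 208/511, 52/511, 75/511) → H(Y|X=1) = 1.799262
H(Y|X) = 0.489·1.372478 + 0.511·1.799262 = 1.5906 bits

H(X,Y) = -Σ_{x,y} P(x,y) log₂ P(x,y). Per-cell terms -P(x,y)·log₂P(x,y):
  X=0: 0.151767, 0.099931, 0.520185, 0.403952
  X=1: 0.441118, 0.471192, 0.221798, 0.280272
Sum of the 8 terms: H(X,Y) = 2.5902 bits

Chain rule check:
  H(X) + H(Y|X) = 0.9997 + 1.5906 = 2.5903 bits
  H(X,Y) = 2.5902 bits
✓ Chain rule verified (Δ = 0.0001 is 4-dp rounding noise: each of the three values was rounded independently).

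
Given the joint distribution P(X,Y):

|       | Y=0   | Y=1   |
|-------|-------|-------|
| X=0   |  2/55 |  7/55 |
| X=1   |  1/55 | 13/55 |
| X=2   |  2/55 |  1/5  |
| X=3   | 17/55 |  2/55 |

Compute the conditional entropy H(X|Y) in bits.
1.5141 bits

H(X|Y) = H(X,Y) - H(Y)

H(X,Y) = -Σ_{x,y} P(x,y) log₂ P(x,y). Per-cell terms -P(x,y)·log₂P(x,y):
  X=0: 0.173868, 0.378510
  X=1: 0.105116, 0.491854
  X=2: 0.173868, 0.464386
  X=3: 0.523568, 0.173868
Sum of the 8 terms: H(X,Y) = 2.48504 bits

Marginal of Y (column sums):
  P(Y=0) = 2/55 + 1/55 + 2/55 + 17/55 = 2/5
  P(Y=1) = 7/55 + 13/55 + 1/5 + 2/55 = 3/5
H(Y) = -[(2/5)·log₂(2/5) + (3/5)·log₂(3/5)]
  = 0.528771 + 0.442179 = 0.97095 bits

H(X|Y) = H(X,Y) - H(Y) = 2.48504 - 0.97095 = 1.5141 bits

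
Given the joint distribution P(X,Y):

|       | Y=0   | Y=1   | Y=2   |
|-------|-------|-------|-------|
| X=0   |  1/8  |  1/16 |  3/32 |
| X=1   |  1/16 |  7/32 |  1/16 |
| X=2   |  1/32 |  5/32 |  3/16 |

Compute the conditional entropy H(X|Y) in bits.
1.4213 bits

H(X|Y) = H(X,Y) - H(Y)

H(X,Y) = -Σ_{x,y} P(x,y) log₂ P(x,y). Per-cell terms -P(x,y)·log₂P(x,y):
  X=0: 0.37500, 0.25000, 0.32016
  X=1: 0.25000, 0.47964, 0.25000
  X=2: 0.15625, 0.41845, 0.45282
Sum of the 9 terms: H(X,Y) = 2.9523 bits

Marginal of Y (column sums):
  P(Y=0) = 1/8 + 1/16 + 1/32 = 7/32
  P(Y=1) = 1/16 + 7/32 + 5/32 = 7/16
  P(Y=2) = 3/32 + 1/16 + 3/16 = 11/32
H(Y) = -[(7/32)·log₂(7/32) + (7/16)·log₂(7/16) + (11/32)·log₂(11/32)]
  = 0.47964 + 0.52178 + 0.52957 = 1.5310 bits

H(X|Y) = H(X,Y) - H(Y) = 2.9523 - 1.5310 = 1.4213 bits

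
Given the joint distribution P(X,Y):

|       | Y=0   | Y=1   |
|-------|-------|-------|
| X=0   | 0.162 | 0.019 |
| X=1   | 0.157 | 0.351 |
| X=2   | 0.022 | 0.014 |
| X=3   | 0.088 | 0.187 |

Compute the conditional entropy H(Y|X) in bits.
0.8243 bits

H(Y|X) = H(X,Y) - H(X)

H(X,Y) = -Σ_{x,y} P(x,y) log₂ P(x,y). Per-cell terms -P(x,y)·log₂P(x,y):
  X=0: 0.42540, 0.10864
  X=1: 0.41937, 0.53017
  X=2: 0.12114, 0.08622
  X=3: 0.30856, 0.45233
Sum of the 8 terms: H(X,Y) = 2.4518 bits

Marginal of X (row sums):
  P(X=0) = 0.162 + 0.019 = 0.181
  P(X=1) = 0.157 + 0.351 = 0.508
  P(X=2) = 0.022 + 0.014 = 0.036
  P(X=3) = 0.088 + 0.187 = 0.275
H(X) = -[0.181·log₂(0.181) + 0.508·log₂(0.508) + 0.036·log₂(0.036) + 0.275·log₂(0.275)]
  = 0.44633 + 0.49637 + 0.17265 + 0.51219 = 1.6275 bits

H(Y|X) = H(X,Y) - H(X) = 2.4518 - 1.6275 = 0.8243 bits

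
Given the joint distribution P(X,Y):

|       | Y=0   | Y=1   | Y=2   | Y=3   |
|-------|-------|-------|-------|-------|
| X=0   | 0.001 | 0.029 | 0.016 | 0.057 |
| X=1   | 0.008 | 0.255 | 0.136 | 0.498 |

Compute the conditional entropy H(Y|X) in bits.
1.4615 bits

H(Y|X) = H(X,Y) - H(X)

H(X,Y) = -Σ_{x,y} P(x,y) log₂ P(x,y). Per-cell terms -P(x,y)·log₂P(x,y):
  X=0: 0.00997, 0.14813, 0.09545, 0.23557
  X=1: 0.05573, 0.50271, 0.39145, 0.50088
Sum of the 8 terms: H(X,Y) = 1.9399 bits

Marginal of X (row sums):
  P(X=0) = 0.001 + 0.029 + 0.016 + 0.057 = 0.103
  P(X=1) = 0.008 + 0.255 + 0.136 + 0.498 = 0.897
H(X) = -[0.103·log₂(0.103) + 0.897·log₂(0.897)]
  = 0.33777 + 0.14067 = 0.4784 bits

H(Y|X) = H(X,Y) - H(X) = 1.9399 - 0.4784 = 1.4615 bits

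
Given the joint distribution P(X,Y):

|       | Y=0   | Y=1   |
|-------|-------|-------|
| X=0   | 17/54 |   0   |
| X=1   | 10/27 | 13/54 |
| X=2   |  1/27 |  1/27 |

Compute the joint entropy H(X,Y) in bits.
1.9025 bits

H(X,Y) = -Σ_{x,y} P(x,y) log₂ P(x,y). Per-cell terms -P(x,y)·log₂P(x,y):
  X=0: 0.52493, 0.00000
  X=1: 0.53073, 0.49459
  X=2: 0.17611, 0.17611
  (cells with P = 0 contribute 0)
Sum of the 6 terms: H(X,Y) = 1.9025 bits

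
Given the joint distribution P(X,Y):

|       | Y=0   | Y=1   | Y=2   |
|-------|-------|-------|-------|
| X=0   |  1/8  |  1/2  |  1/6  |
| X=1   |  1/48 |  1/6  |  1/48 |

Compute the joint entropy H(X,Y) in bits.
1.9694 bits

H(X,Y) = -Σ_{x,y} P(x,y) log₂ P(x,y). Per-cell terms -P(x,y)·log₂P(x,y):
  X=0: 0.3750, 0.5000, 0.4308
  X=1: 0.1164, 0.4308, 0.1164
Sum of the 6 terms: H(X,Y) = 1.9694 bits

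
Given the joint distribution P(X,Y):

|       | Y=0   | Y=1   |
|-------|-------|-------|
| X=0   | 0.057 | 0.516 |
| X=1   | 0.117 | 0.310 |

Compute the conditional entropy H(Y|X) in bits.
0.6295 bits

H(Y|X) = H(X,Y) - H(X)

H(X,Y) = -Σ_{x,y} P(x,y) log₂ P(x,y). Per-cell terms -P(x,y)·log₂P(x,y):
  X=0: 0.23557, 0.49255
  X=1: 0.36216, 0.52379
Sum of the 4 terms: H(X,Y) = 1.6141 bits

Marginal of X (row sums):
  P(X=0) = 0.057 + 0.516 = 0.573
  P(X=1) = 0.117 + 0.310 = 0.427
H(X) = -[0.573·log₂(0.573) + 0.427·log₂(0.427)]
  = 0.46034 + 0.52422 = 0.9846 bits

H(Y|X) = H(X,Y) - H(X) = 1.6141 - 0.9846 = 0.6295 bits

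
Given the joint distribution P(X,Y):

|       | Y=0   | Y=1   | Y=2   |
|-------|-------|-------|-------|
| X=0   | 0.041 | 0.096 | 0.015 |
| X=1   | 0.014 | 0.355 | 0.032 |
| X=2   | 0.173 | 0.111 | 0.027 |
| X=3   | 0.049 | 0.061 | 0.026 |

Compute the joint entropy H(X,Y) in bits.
2.9068 bits

H(X,Y) = -Σ_{x,y} P(x,y) log₂ P(x,y). Per-cell terms -P(x,y)·log₂P(x,y):
  X=0: 0.18894, 0.32456, 0.09088
  X=1: 0.08622, 0.53041, 0.15891
  X=2: 0.43789, 0.35202, 0.14069
  X=3: 0.21320, 0.24614, 0.13690
Sum of the 12 terms: H(X,Y) = 2.9068 bits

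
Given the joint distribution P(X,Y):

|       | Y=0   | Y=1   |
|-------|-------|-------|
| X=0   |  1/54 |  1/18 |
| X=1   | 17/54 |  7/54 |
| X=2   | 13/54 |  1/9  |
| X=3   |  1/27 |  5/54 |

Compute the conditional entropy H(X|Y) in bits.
1.6219 bits

H(X|Y) = H(X,Y) - H(Y)

H(X,Y) = -Σ_{x,y} P(x,y) log₂ P(x,y). Per-cell terms -P(x,y)·log₂P(x,y):
  X=0: 0.10657, 0.23166
  X=1: 0.52493, 0.38209
  X=2: 0.49459, 0.35221
  X=3: 0.17611, 0.31787
Sum of the 8 terms: H(X,Y) = 2.5860 bits

Marginal of Y (column sums):
  P(Y=0) = 1/54 + 17/54 + 13/54 + 1/27 = 11/18
  P(Y=1) = 1/18 + 7/54 + 1/9 + 5/54 = 7/18
H(Y) = -[(11/18)·log₂(11/18) + (7/18)·log₂(7/18)]
  = 0.43419 + 0.52989 = 0.9641 bits

H(X|Y) = H(X,Y) - H(Y) = 2.5860 - 0.9641 = 1.6219 bits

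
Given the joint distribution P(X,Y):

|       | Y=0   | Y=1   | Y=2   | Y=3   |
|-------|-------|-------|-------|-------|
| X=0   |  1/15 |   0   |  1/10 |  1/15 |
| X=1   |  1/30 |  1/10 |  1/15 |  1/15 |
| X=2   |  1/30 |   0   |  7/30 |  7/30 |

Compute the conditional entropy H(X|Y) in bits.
1.2338 bits

H(X|Y) = H(X,Y) - H(Y)

H(X,Y) = -Σ_{x,y} P(x,y) log₂ P(x,y). Per-cell terms -P(x,y)·log₂P(x,y):
  X=0: 0.26046, 0.00000, 0.33219, 0.26046
  X=1: 0.16356, 0.33219, 0.26046, 0.26046
  X=2: 0.16356, 0.00000, 0.48989, 0.48989
  (cells with P = 0 contribute 0)
Sum of the 12 terms: H(X,Y) = 3.0131 bits

Marginal of Y (column sums):
  P(Y=0) = 1/15 + 1/30 + 1/30 = 2/15
  P(Y=1) = 0 + 1/10 + 0 = 1/10
  P(Y=2) = 1/10 + 1/15 + 7/30 = 2/5
  P(Y=3) = 1/15 + 1/15 + 7/30 = 11/30
H(Y) = -[(2/15)·log₂(2/15) + (1/10)·log₂(1/10) + (2/5)·log₂(2/5) + (11/30)·log₂(11/30)]
  = 0.38759 + 0.33219 + 0.52877 + 0.53073 = 1.7793 bits

H(X|Y) = H(X,Y) - H(Y) = 3.0131 - 1.7793 = 1.2338 bits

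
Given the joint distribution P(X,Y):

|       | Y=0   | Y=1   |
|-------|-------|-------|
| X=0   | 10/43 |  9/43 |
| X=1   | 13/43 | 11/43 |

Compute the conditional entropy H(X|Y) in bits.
0.9901 bits

H(X|Y) = H(X,Y) - H(Y)

H(X,Y) = -Σ_{x,y} P(x,y) log₂ P(x,y). Per-cell terms -P(x,y)·log₂P(x,y):
  X=0: 0.489381, 0.472257
  X=1: 0.521761, 0.503143
Sum of the 4 terms: H(X,Y) = 1.986542 bits

Marginal of Y (column sums):
  P(Y=0) = 10/43 + 13/43 = 23/43
  P(Y=1) = 9/43 + 11/43 = 20/43
H(Y) = -[(23/43)·log₂(23/43) + (20/43)·log₂(20/43)]
  = 0.482841 + 0.513645 = 0.996486 bits

H(X|Y) = H(X,Y) - H(Y) = 1.986542 - 0.996486 = 0.9901 bits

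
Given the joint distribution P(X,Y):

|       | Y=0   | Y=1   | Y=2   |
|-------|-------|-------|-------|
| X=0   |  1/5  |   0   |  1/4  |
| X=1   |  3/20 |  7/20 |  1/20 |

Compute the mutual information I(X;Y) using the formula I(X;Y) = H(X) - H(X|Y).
0.4529 bits

I(X;Y) = H(X) - H(X|Y)

Marginal of X (row sums):
  P(X=0) = 1/5 + 0 + 1/4 = 9/20
  P(X=1) = 3/20 + 7/20 + 1/20 = 11/20
H(X) = -[(9/20)·log₂(9/20) + (11/20)·log₂(11/20)]
  = 0.51840 + 0.47437 = 0.99277 bits

Marginal of Y (column sums):
  P(Y=0) = 1/5 + 3/20 = 7/20
  P(Y=1) = 0 + 7/20 = 7/20
  P(Y=2) = 1/4 + 1/20 = 3/10
H(X|Y) = Σ_y P(y)·H(X|Y=y):
  Y=0: P(Y=0) = 7/20, P(X|Y=0) = (4/7, 3/7) → H(X|Y=0) = 0.98523
  Y=1: P(Y=1) = 7/20, P(X|Y=1) = (0, 1) → H(X|Y=1) = 0.00000
  Y=2: P(Y=2) = 3/10, P(X|Y=2) = (5/6, 1/6) → H(X|Y=2) = 0.65002
H(X|Y) = (7/20)·0.98523 + (7/20)·0.00000 + (3/10)·0.65002 = 0.53984 bits

I(X;Y) = H(X) - H(X|Y) = 0.99277 - 0.53984 = 0.4529 bits

Cross-check via I(X;Y) = H(X) + H(Y) - H(X,Y): computing H(Y) from the column sums and H(X,Y) from the 6 cells in the same way gives H(Y) = 1.58129 bits and H(X,Y) = 2.12113 bits, so
I(X;Y) = 0.99277 + 1.58129 - 2.12113 = 0.4529 bits ✓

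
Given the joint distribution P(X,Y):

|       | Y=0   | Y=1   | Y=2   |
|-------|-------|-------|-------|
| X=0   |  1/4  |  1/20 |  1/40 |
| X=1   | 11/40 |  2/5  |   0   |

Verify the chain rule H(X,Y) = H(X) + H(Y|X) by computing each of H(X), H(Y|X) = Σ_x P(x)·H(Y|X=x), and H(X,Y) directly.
H(X) = 0.9097 bits, H(Y|X) = 0.9804 bits, H(X,Y) = 1.8901 bits

Marginal of X (row sums):
  P(X=0) = 1/4 + 1/20 + 1/40 = 13/40
  P(X=1) = 11/40 + 2/5 + 0 = 27/40
H(X) = -[(13/40)·log₂(13/40) + (27/40)·log₂(27/40)]
  = 0.52698 + 0.38275 = 0.9097 bits

H(Y|X) = Σ_x P(x)·H(Y|X=x):
  X=0: P(X=0) = 13/40, P(Y|X=0) = (10/13, 2/13, 1/13) → H(Y|X=0) = 0.99126
  X=1: P(X=1) = 27/40, P(Y|X=1) = (11/27, 16/27, 0) → H(Y|X=1) = 0.97512
H(Y|X) = (13/40)·0.99126 + (27/40)·0.97512 = 0.9804 bits

H(X,Y) = -Σ_{x,y} P(x,y) log₂ P(x,y). Per-cell terms -P(x,y)·log₂P(x,y):
  X=0: 0.50000, 0.21610, 0.13305
  X=1: 0.51219, 0.52877, 0.00000
  (cells with P = 0 contribute 0)
Sum of the 6 terms: H(X,Y) = 1.8901 bits

Chain rule check:
  H(X) + H(Y|X) = 0.9097 + 0.9804 = 1.8901 bits
  H(X,Y) = 1.8901 bits
✓ Chain rule verified.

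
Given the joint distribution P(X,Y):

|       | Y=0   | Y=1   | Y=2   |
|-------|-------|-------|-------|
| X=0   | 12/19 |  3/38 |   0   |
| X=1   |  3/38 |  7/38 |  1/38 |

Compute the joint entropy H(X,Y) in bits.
1.5848 bits

H(X,Y) = -Σ_{x,y} P(x,y) log₂ P(x,y). Per-cell terms -P(x,y)·log₂P(x,y):
  X=0: 0.4187, 0.2892, 0.0000
  X=1: 0.2892, 0.4496, 0.1381
  (cells with P = 0 contribute 0)
Sum of the 6 terms: H(X,Y) = 1.5848 bits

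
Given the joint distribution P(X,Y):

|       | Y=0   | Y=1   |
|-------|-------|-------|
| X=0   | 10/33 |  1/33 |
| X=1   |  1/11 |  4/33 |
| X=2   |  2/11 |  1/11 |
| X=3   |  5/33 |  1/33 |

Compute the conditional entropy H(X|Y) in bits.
1.8400 bits

H(X|Y) = H(X,Y) - H(Y)

H(X,Y) = -Σ_{x,y} P(x,y) log₂ P(x,y). Per-cell terms -P(x,y)·log₂P(x,y):
  X=0: 0.521959, 0.152860
  X=1: 0.314494, 0.369017
  X=2: 0.447169, 0.314494
  X=3: 0.412495, 0.152860
Sum of the 8 terms: H(X,Y) = 2.68535 bits

Marginal of Y (column sums):
  P(Y=0) = 10/33 + 1/11 + 2/11 + 5/33 = 8/11
  P(Y=1) = 1/33 + 4/33 + 1/11 + 1/33 = 3/11
H(Y) = -[(8/11)·log₂(8/11) + (3/11)·log₂(3/11)]
  = 0.334132 + 0.511219 = 0.84535 bits

H(X|Y) = H(X,Y) - H(Y) = 2.68535 - 0.84535 = 1.8400 bits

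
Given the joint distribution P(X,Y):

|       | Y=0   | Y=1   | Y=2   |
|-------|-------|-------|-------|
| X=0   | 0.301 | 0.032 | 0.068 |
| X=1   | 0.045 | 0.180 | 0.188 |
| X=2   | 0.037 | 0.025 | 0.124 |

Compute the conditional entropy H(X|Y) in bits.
1.1734 bits

H(X|Y) = H(X,Y) - H(Y)

H(X,Y) = -Σ_{x,y} P(x,y) log₂ P(x,y). Per-cell terms -P(x,y)·log₂P(x,y):
  X=0: 0.52138, 0.15891, 0.26373
  X=1: 0.20133, 0.44531, 0.45330
  X=2: 0.17598, 0.13305, 0.37344
Sum of the 9 terms: H(X,Y) = 2.7264 bits

Marginal of Y (column sums):
  P(Y=0) = 0.301 + 0.045 + 0.037 = 0.383
  P(Y=1) = 0.032 + 0.180 + 0.025 = 0.237
  P(Y=2) = 0.068 + 0.188 + 0.124 = 0.380
H(Y) = -[0.383·log₂(0.383) + 0.237·log₂(0.237) + 0.380·log₂(0.380)]
  = 0.53030 + 0.49226 + 0.53045 = 1.5530 bits

H(X|Y) = H(X,Y) - H(Y) = 2.7264 - 1.5530 = 1.1734 bits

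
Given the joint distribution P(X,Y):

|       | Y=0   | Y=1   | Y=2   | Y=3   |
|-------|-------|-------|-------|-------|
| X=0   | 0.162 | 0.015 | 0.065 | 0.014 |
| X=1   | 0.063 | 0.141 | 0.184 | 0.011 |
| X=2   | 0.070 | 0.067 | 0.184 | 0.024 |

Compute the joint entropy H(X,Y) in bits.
3.1379 bits

H(X,Y) = -Σ_{x,y} P(x,y) log₂ P(x,y). Per-cell terms -P(x,y)·log₂P(x,y):
  X=0: 0.42540, 0.09088, 0.25632, 0.08622
  X=1: 0.25128, 0.39850, 0.44937, 0.07157
  X=2: 0.26856, 0.26128, 0.44937, 0.12914
Sum of the 12 terms: H(X,Y) = 3.1379 bits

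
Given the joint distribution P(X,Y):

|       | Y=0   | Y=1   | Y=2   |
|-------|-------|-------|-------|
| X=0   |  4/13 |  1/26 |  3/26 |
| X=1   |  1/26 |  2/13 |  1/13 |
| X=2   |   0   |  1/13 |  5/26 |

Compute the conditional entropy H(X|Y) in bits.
1.1168 bits

H(X|Y) = H(X,Y) - H(Y)

H(X,Y) = -Σ_{x,y} P(x,y) log₂ P(x,y). Per-cell terms -P(x,y)·log₂P(x,y):
  X=0: 0.5232122, 0.1807861, 0.3594781
  X=1: 0.1807861, 0.4154523, 0.2846492
  X=2: 0.0000000, 0.2846492, 0.4574061
  (cells with P = 0 contribute 0)
Sum of the 9 terms: H(X,Y) = 2.686419 bits

Marginal of Y (column sums):
  P(Y=0) = 4/13 + 1/26 + 0 = 9/26
  P(Y=1) = 1/26 + 2/13 + 1/13 = 7/26
  P(Y=2) = 3/26 + 1/13 + 5/26 = 5/13
H(Y) = -[(9/26)·log₂(9/26) + (7/26)·log₂(7/26) + (5/13)·log₂(5/13)]
  = 0.5297936 + 0.5096767 + 0.5301968 = 1.569667 bits

H(X|Y) = H(X,Y) - H(Y) = 2.686419 - 1.569667 = 1.1168 bits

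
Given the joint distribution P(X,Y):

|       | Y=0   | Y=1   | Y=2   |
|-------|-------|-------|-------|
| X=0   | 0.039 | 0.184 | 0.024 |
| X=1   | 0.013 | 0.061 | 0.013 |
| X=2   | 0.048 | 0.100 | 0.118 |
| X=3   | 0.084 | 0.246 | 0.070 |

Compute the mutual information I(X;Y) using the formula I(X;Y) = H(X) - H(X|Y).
0.0809 bits

I(X;Y) = H(X) - H(X|Y)

Marginal of X (row sums):
  P(X=0) = 0.039 + 0.184 + 0.024 = 0.247
  P(X=1) = 0.013 + 0.061 + 0.013 = 0.087
  P(X=2) = 0.048 + 0.100 + 0.118 = 0.266
  P(X=3) = 0.084 + 0.246 + 0.070 = 0.400
H(X) = -[0.247·log₂(0.247) + 0.087·log₂(0.087) + 0.266·log₂(0.266) + 0.400·log₂(0.400)]
  = 0.49830 + 0.30649 + 0.50819 + 0.52877 = 1.84175 bits

Marginal of Y (column sums):
  P(Y=0) = 0.039 + 0.013 + 0.048 + 0.084 = 0.184
  P(Y=1) = 0.184 + 0.061 + 0.100 + 0.246 = 0.591
  P(Y=2) = 0.024 + 0.013 + 0.118 + 0.070 = 0.225
H(X|Y) = Σ_y P(y)·H(X|Y=y):
  Y=0: P(Y=0) = 0.184, P(X|Y=0) = (39/184, 13/184, 6/23, 21/46) → H(X|Y=0) = 1.76666
  Y=1: P(Y=1) = 0.591, P(X|Y=1) = (184/591, 61/591, 100/591, 82/197) → H(X|Y=1) = 1.82232
  Y=2: P(Y=2) = 0.225, P(X|Y=2) = (8/75, 13/225, 118/225, 14/45) → H(X|Y=2) = 1.59446
H(X|Y) = 0.184·1.76666 + 0.591·1.82232 + 0.225·1.59446 = 1.76081 bits

I(X;Y) = H(X) - H(X|Y) = 1.84175 - 1.76081 = 0.0809 bits

Cross-check via I(X;Y) = H(X) + H(Y) - H(X,Y): computing H(Y) from the column sums and H(X,Y) from the 12 cells in the same way gives H(Y) = 1.38200 bits and H(X,Y) = 3.14281 bits, so
I(X;Y) = 1.84175 + 1.38200 - 3.14281 = 0.0809 bits ✓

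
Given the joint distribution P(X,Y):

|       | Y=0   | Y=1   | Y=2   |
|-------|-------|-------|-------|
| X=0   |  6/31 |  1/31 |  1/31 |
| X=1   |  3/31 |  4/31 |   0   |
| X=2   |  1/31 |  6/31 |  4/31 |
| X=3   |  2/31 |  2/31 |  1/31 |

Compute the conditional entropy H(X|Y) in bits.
1.6407 bits

H(X|Y) = H(X,Y) - H(Y)

H(X,Y) = -Σ_{x,y} P(x,y) log₂ P(x,y). Per-cell terms -P(x,y)·log₂P(x,y):
  X=0: 0.458561, 0.159813, 0.159813
  X=1: 0.326055, 0.381187, 0.000000
  X=2: 0.159813, 0.458561, 0.381187
  X=3: 0.255109, 0.255109, 0.159813
  (cells with P = 0 contribute 0)
Sum of the 12 terms: H(X,Y) = 3.15502 bits

Marginal of Y (column sums):
  P(Y=0) = 6/31 + 3/31 + 1/31 + 2/31 = 12/31
  P(Y=1) = 1/31 + 4/31 + 6/31 + 2/31 = 13/31
  P(Y=2) = 1/31 + 0 + 4/31 + 1/31 = 6/31
H(Y) = -[(12/31)·log₂(12/31) + (13/31)·log₂(13/31) + (6/31)·log₂(6/31)]
  = 0.530026 + 0.525769 + 0.458561 = 1.51436 bits

H(X|Y) = H(X,Y) - H(Y) = 3.15502 - 1.51436 = 1.6407 bits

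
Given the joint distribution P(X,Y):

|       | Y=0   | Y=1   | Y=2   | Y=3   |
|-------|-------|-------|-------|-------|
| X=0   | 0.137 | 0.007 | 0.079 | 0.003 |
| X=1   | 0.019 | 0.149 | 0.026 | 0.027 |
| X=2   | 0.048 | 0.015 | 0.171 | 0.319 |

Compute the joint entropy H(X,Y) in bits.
2.8156 bits

H(X,Y) = -Σ_{x,y} P(x,y) log₂ P(x,y). Per-cell terms -P(x,y)·log₂P(x,y):
  X=0: 0.39288, 0.05011, 0.28930, 0.02514
  X=1: 0.10864, 0.40925, 0.13690, 0.14069
  X=2: 0.21028, 0.09088, 0.43570, 0.52583
Sum of the 12 terms: H(X,Y) = 2.8156 bits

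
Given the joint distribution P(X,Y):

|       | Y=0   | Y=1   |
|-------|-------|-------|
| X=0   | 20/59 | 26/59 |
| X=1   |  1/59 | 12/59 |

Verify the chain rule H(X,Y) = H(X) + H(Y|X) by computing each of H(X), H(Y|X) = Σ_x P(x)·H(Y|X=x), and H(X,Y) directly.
H(X) = 0.7608 bits, H(Y|X) = 0.8563 bits, H(X,Y) = 1.6171 bits

Marginal of X (row sums):
  P(X=0) = 20/59 + 26/59 = 46/59
  P(X=1) = 1/59 + 12/59 = 13/59
H(X) = -[(46/59)·log₂(46/59) + (13/59)·log₂(13/59)]
  = 0.2800 + 0.4808 = 0.7608 bits

H(Y|X) = Σ_x P(x)·H(Y|X=x):
  X=0: P(X=0) = 46/59, P(Y|X=0) = (10/23, 13/23) → H(Y|X=0) = 0.9877
  X=1: P(X=1) = 13/59, P(Y|X=1) = (1/13, 12/13) → H(Y|X=1) = 0.3912
H(Y|X) = (46/59)·0.9877 + (13/59)·0.3912 = 0.8563 bits

H(X,Y) = -Σ_{x,y} P(x,y) log₂ P(x,y). Per-cell terms -P(x,y)·log₂P(x,y):
  X=0: 0.5291, 0.5210
  X=1: 0.0997, 0.4673
Sum of the 4 terms: H(X,Y) = 1.6171 bits

Chain rule check:
  H(X) + H(Y|X) = 0.7608 + 0.8563 = 1.6171 bits
  H(X,Y) = 1.6171 bits
✓ Chain rule verified.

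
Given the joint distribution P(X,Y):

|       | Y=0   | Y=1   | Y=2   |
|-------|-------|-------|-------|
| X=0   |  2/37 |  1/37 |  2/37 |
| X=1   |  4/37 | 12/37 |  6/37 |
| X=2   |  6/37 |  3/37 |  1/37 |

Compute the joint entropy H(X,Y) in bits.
2.7556 bits

H(X,Y) = -Σ_{x,y} P(x,y) log₂ P(x,y). Per-cell terms -P(x,y)·log₂P(x,y):
  X=0: 0.2275, 0.1408, 0.2275
  X=1: 0.3470, 0.5269, 0.4256
  X=2: 0.4256, 0.2939, 0.1408
Sum of the 9 terms: H(X,Y) = 2.7556 bits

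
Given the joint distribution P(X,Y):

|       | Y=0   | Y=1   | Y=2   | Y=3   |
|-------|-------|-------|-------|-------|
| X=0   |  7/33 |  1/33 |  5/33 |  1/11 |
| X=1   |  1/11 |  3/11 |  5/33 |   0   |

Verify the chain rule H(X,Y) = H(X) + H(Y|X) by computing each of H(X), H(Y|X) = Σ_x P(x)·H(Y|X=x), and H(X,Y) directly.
H(X) = 0.9993 bits, H(Y|X) = 1.5932 bits, H(X,Y) = 2.5926 bits

Marginal of X (row sums):
  P(X=0) = 7/33 + 1/33 + 5/33 + 1/11 = 16/33
  P(X=1) = 1/11 + 3/11 + 5/33 + 0 = 17/33
H(X) = -[(16/33)·log₂(16/33) + (17/33)·log₂(17/33)]
  = 0.50637 + 0.49296 = 0.9993 bits

H(Y|X) = Σ_x P(x)·H(Y|X=x):
  X=0: P(X=0) = 16/33, P(Y|X=0) = (7/16, 1/16, 5/16, 3/16) → H(Y|X=0) = 1.74900
  X=1: P(X=1) = 17/33, P(Y|X=1) = (3/17, 9/17, 5/17, 0) → H(Y|X=1) = 1.44665
H(Y|X) = (16/33)·1.74900 + (17/33)·1.44665 = 1.5932 bits

H(X,Y) = -Σ_{x,y} P(x,y) log₂ P(x,y). Per-cell terms -P(x,y)·log₂P(x,y):
  X=0: 0.47452, 0.15286, 0.41249, 0.31449
  X=1: 0.31449, 0.51122, 0.41249, 0.00000
  (cells with P = 0 contribute 0)
Sum of the 8 terms: H(X,Y) = 2.5926 bits

Chain rule check:
  H(X) + H(Y|X) = 0.9993 + 1.5932 = 2.5925 bits
  H(X,Y) = 2.5926 bits
✓ Chain rule verified (Δ = 0.0001 is 4-dp rounding noise: each of the three values was rounded independently).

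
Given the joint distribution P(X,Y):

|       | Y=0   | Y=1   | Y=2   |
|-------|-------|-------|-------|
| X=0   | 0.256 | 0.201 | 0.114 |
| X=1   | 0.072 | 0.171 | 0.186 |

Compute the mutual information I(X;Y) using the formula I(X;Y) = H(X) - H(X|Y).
0.0787 bits

I(X;Y) = H(X) - H(X|Y)

Marginal of X (row sums):
  P(X=0) = 0.256 + 0.201 + 0.114 = 0.571
  P(X=1) = 0.072 + 0.171 + 0.186 = 0.429
H(X) = -[0.571·log₂(0.571) + 0.429·log₂(0.429)]
  = 0.4616 + 0.5238 = 0.9854 bits

Marginal of Y (column sums):
  P(Y=0) = 0.256 + 0.072 = 0.328
  P(Y=1) = 0.201 + 0.171 = 0.372
  P(Y=2) = 0.114 + 0.186 = 0.300
H(X|Y) = Σ_y P(y)·H(X|Y=y):
  Y=0: P(Y=0) = 0.328, P(X|Y=0) = (32/41, 9/41) → H(X|Y=0) = 0.7593
  Y=1: P(Y=1) = 0.372, P(X|Y=1) = (67/124, 57/124) → H(X|Y=1) = 0.9953
  Y=2: P(Y=2) = 0.300, P(X|Y=2) = (19/50, 31/50) → H(X|Y=2) = 0.9580
H(X|Y) = 0.328·0.7593 + 0.372·0.9953 + 0.300·0.9580 = 0.9067 bits

I(X;Y) = H(X) - H(X|Y) = 0.9854 - 0.9067 = 0.0787 bits

Cross-check via I(X;Y) = H(X) + H(Y) - H(X,Y): computing H(Y) from the column sums and H(X,Y) from the 6 cells in the same way gives H(Y) = 1.5793 bits and H(X,Y) = 2.4860 bits, so
I(X;Y) = 0.9854 + 1.5793 - 2.4860 = 0.0787 bits ✓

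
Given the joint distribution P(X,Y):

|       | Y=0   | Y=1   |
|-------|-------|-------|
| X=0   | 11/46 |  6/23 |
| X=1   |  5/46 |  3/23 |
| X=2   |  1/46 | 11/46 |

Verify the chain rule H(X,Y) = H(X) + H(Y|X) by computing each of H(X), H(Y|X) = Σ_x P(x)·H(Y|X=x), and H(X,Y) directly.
H(X) = 1.4993 bits, H(Y|X) = 0.8450 bits, H(X,Y) = 2.3443 bits

Marginal of X (row sums):
  P(X=0) = 11/46 + 6/23 = 1/2
  P(X=1) = 5/46 + 3/23 = 11/46
  P(X=2) = 1/46 + 11/46 = 6/23
H(X) = -[(1/2)·log₂(1/2) + (11/46)·log₂(11/46) + (6/23)·log₂(6/23)]
  = 0.50000 + 0.49360 + 0.50572 = 1.4993 bits

H(Y|X) = Σ_x P(x)·H(Y|X=x):
  X=0: P(X=0) = 1/2, P(Y|X=0) = (11/23, 12/23) → H(Y|X=0) = 0.99864
  X=1: P(X=1) = 11/46, P(Y|X=1) = (5/11, 6/11) → H(Y|X=1) = 0.99403
  X=2: P(X=2) = 6/23, P(Y|X=2) = (1/12, 11/12) → H(Y|X=2) = 0.41382
H(Y|X) = (1/2)·0.99864 + (11/46)·0.99403 + (6/23)·0.41382 = 0.8450 bits

H(X,Y) = -Σ_{x,y} P(x,y) log₂ P(x,y). Per-cell terms -P(x,y)·log₂P(x,y):
  X=0: 0.49360, 0.50572
  X=1: 0.34800, 0.38330
  X=2: 0.12008, 0.49360
Sum of the 6 terms: H(X,Y) = 2.3443 bits

Chain rule check:
  H(X) + H(Y|X) = 1.4993 + 0.8450 = 2.3443 bits
  H(X,Y) = 2.3443 bits
✓ Chain rule verified.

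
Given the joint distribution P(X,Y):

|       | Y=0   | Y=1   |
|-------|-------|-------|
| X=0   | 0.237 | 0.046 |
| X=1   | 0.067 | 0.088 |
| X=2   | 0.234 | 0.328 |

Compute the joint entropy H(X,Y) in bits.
2.2843 bits

H(X,Y) = -Σ_{x,y} P(x,y) log₂ P(x,y). Per-cell terms -P(x,y)·log₂P(x,y):
  X=0: 0.4923, 0.2043
  X=1: 0.2613, 0.3086
  X=2: 0.4903, 0.5275
Sum of the 6 terms: H(X,Y) = 2.2843 bits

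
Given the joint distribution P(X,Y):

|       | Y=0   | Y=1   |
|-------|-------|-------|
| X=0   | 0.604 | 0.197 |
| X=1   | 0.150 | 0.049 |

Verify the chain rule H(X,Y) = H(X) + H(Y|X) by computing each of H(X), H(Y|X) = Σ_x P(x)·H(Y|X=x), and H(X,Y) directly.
H(X) = 0.7199 bits, H(Y|X) = 0.8049 bits, H(X,Y) = 1.5248 bits

Marginal of X (row sums):
  P(X=0) = 0.604 + 0.197 = 0.801
  P(X=1) = 0.150 + 0.049 = 0.199
H(X) = -[0.801·log₂(0.801) + 0.199·log₂(0.199)]
  = 0.25642 + 0.46350 = 0.7199 bits

H(Y|X) = Σ_x P(x)·H(Y|X=x):
  X=0: P(X=0) = 0.801, P(Y|X=0) = (604/801, 197/801) → H(Y|X=0) = 0.80478
  X=1: P(X=1) = 0.199, P(Y|X=1) = (150/199, 49/199) → H(Y|X=1) = 0.80525
H(Y|X) = 0.801·0.80478 + 0.199·0.80525 = 0.8049 bits

H(X,Y) = -Σ_{x,y} P(x,y) log₂ P(x,y). Per-cell terms -P(x,y)·log₂P(x,y):
  X=0: 0.43934, 0.46172
  X=1: 0.41054, 0.21320
Sum of the 4 terms: H(X,Y) = 1.5248 bits

Chain rule check:
  H(X) + H(Y|X) = 0.7199 + 0.8049 = 1.5248 bits
  H(X,Y) = 1.5248 bits
✓ Chain rule verified.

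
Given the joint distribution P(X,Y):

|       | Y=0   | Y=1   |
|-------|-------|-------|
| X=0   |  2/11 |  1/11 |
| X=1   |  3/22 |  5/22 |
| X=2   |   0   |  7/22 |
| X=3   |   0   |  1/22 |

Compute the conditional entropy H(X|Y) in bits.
1.4654 bits

H(X|Y) = H(X,Y) - H(Y)

H(X,Y) = -Σ_{x,y} P(x,y) log₂ P(x,y). Per-cell terms -P(x,y)·log₂P(x,y):
  X=0: 0.44717, 0.31449
  X=1: 0.39197, 0.48580
  X=2: 0.00000, 0.52566
  X=3: 0.00000, 0.20270
  (cells with P = 0 contribute 0)
Sum of the 8 terms: H(X,Y) = 2.3678 bits

Marginal of Y (column sums):
  P(Y=0) = 2/11 + 3/22 + 0 + 0 = 7/22
  P(Y=1) = 1/11 + 5/22 + 7/22 + 1/22 = 15/22
H(Y) = -[(7/22)·log₂(7/22) + (15/22)·log₂(15/22)]
  = 0.52566 + 0.37673 = 0.9024 bits

H(X|Y) = H(X,Y) - H(Y) = 2.3678 - 0.9024 = 1.4654 bits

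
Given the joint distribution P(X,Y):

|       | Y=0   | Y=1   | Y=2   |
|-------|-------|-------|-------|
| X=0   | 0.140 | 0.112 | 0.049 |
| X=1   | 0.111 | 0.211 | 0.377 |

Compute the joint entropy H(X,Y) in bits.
2.3203 bits

H(X,Y) = -Σ_{x,y} P(x,y) log₂ P(x,y). Per-cell terms -P(x,y)·log₂P(x,y):
  X=0: 0.39711, 0.35374, 0.21320
  X=1: 0.35202, 0.47363, 0.53058
Sum of the 6 terms: H(X,Y) = 2.3203 bits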